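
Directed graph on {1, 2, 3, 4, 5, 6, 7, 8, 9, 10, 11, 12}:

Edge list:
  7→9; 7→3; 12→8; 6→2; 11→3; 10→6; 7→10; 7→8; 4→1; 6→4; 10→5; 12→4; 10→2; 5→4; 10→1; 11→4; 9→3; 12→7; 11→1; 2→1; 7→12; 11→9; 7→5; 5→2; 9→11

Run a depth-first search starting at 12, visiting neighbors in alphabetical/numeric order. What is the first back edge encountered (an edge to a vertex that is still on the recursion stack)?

11→9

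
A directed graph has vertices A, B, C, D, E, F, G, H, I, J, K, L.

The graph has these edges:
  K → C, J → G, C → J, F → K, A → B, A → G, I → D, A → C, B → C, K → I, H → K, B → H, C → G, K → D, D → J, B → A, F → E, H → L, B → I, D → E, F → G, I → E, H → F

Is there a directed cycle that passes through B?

B is on a cycle iff B can reach itself via ≥1 edge.
B → A → B — yes.

Yes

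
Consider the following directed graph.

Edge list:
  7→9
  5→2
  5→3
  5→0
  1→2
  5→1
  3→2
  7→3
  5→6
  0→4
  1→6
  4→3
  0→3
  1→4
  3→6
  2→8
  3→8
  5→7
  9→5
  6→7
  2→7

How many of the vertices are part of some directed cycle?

A vertex is on a directed cycle iff it belongs to a strongly connected component of size ≥ 2 (or has a self-loop).
The vertices on cycles are {0, 1, 2, 3, 4, 5, 6, 7, 9} — 9 in total.

9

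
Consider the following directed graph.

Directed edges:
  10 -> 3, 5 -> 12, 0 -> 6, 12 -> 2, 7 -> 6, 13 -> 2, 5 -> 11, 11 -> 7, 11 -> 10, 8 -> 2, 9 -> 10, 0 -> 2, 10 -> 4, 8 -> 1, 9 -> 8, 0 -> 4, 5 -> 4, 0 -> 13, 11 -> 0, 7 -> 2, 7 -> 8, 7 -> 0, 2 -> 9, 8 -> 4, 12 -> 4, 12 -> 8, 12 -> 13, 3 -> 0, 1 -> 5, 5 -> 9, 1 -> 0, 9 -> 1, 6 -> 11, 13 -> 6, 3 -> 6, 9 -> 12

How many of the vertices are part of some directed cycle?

13

A vertex is on a directed cycle iff it belongs to a strongly connected component of size ≥ 2 (or has a self-loop).
The vertices on cycles are {0, 1, 2, 3, 5, 6, 7, 8, 9, 10, 11, 12, 13} — 13 in total.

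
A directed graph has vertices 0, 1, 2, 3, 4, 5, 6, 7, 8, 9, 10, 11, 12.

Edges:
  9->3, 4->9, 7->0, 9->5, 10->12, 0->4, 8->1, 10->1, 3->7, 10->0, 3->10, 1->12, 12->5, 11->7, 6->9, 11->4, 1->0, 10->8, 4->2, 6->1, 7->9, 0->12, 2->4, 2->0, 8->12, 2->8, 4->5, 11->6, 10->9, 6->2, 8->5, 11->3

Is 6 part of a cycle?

No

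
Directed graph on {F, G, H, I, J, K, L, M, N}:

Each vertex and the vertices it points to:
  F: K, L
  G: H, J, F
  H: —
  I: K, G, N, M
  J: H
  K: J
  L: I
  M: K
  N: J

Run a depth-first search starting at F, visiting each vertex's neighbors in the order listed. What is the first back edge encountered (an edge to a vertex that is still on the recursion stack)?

DFS from F (visiting each vertex's neighbors in the order listed); mark gray on enter, black on exit:
F gray
  K gray
    J gray
      H gray
      H black
    J black
  K black
  L gray
    I gray
      I→K: K black — skip
      G gray
        G→H: H black — skip
        G→J: J black — skip
        G→F: F is gray → back edge
First back edge: G → F.

G->F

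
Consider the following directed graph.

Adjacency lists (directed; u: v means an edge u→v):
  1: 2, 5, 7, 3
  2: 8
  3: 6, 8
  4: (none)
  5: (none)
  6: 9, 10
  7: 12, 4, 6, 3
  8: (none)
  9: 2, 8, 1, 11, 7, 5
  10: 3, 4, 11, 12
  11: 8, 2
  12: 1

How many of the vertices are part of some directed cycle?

7

A vertex is on a directed cycle iff it belongs to a strongly connected component of size ≥ 2 (or has a self-loop).
The vertices on cycles are {1, 3, 6, 7, 9, 10, 12} — 7 in total.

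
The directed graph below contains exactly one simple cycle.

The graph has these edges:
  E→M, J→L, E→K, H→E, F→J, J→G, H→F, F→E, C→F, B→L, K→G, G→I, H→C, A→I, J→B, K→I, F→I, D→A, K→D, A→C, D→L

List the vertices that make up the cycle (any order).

A, C, D, E, F, K

DFS with gray/black marking from C:
C gray
  F gray
    J gray
      L gray
      L black
      G gray
        I gray
        I black
      G black
      B gray
        B→L: L black — skip
      B black
    J black
    E gray
      K gray
        D gray
          D→L: L black — skip
          A gray
            A→C: C is gray → back edge
Back edge closes the cycle C → F → E → K → D → A → C; its vertices are {A, C, D, E, F, K}.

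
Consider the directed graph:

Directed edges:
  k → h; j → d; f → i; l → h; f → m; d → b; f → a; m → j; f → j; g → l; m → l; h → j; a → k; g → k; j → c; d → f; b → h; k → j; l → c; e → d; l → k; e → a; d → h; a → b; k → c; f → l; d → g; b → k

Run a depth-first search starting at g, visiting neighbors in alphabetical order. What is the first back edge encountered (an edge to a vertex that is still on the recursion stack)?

b→h

DFS from g (visiting neighbors in alphabetical order); mark gray on enter, black on exit:
g gray
  k gray
    c gray
    c black
    h gray
      j gray
        j→c: c black — skip
        d gray
          b gray
            b→h: h is gray → back edge
First back edge: b → h.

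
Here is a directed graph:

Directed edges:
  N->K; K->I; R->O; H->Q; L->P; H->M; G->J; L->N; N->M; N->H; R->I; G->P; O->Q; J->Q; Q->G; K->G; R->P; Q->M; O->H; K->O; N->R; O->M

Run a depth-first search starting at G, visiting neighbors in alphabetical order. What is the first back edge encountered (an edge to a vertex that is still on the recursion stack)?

DFS from G (visiting neighbors in alphabetical order); mark gray on enter, black on exit:
G gray
  J gray
    Q gray
      Q→G: G is gray → back edge
First back edge: Q → G.

Q->G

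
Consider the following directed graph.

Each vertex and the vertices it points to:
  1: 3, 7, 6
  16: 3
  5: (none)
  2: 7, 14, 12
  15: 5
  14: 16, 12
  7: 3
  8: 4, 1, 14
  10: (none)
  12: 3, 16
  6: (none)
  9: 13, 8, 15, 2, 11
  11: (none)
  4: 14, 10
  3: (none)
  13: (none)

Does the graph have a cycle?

DFS with white/gray/black marking, starting from 14:
14 gray
  16 gray
    3 gray
    3 black
  16 black
  12 gray
    12→3: 3 black — skip
    12→16: 16 black — skip
  12 black
14 black
1 gray
  1→3: 3 black — skip
  7 gray
    7→3: 3 black — skip
  7 black
  6 gray
  6 black
1 black
5 gray
5 black
2 gray
  2→7: 7 black — skip
  2→14: 14 black — skip
  2→12: 12 black — skip
2 black
15 gray
  15→5: 5 black — skip
15 black
8 gray
  4 gray
    4→14: 14 black — skip
    10 gray
    10 black
  4 black
  8→1: 1 black — skip
  8→14: 14 black — skip
8 black
9 gray
  13 gray
  13 black
  9→8: 8 black — skip
  9→15: 15 black — skip
  9→2: 2 black — skip
  11 gray
  11 black
9 black
Every edge goes to a white or black vertex — no back edge, so the graph is acyclic.

No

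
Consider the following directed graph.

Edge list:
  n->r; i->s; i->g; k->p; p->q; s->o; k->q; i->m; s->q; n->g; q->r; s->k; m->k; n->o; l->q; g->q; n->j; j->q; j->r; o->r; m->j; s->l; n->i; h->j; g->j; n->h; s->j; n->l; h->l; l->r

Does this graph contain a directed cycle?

No

DFS with white/gray/black marking, starting from k:
k gray
  q gray
    r gray
    r black
  q black
  p gray
    p→q: q black — skip
  p black
k black
g gray
  g→q: q black — skip
  j gray
    j→r: r black — skip
    j→q: q black — skip
  j black
g black
h gray
  h→j: j black — skip
  l gray
    l→r: r black — skip
    l→q: q black — skip
  l black
h black
i gray
  m gray
    m→k: k black — skip
    m→j: j black — skip
  m black
  s gray
    s→j: j black — skip
    s→l: l black — skip
    s→q: q black — skip
    s→k: k black — skip
    o gray
      o→r: r black — skip
    o black
  s black
  i→g: g black — skip
i black
n gray
  n→l: l black — skip
  n→o: o black — skip
  n→g: g black — skip
  n→i: i black — skip
  n→j: j black — skip
  n→h: h black — skip
  n→r: r black — skip
n black
Every edge goes to a white or black vertex — no back edge, so the graph is acyclic.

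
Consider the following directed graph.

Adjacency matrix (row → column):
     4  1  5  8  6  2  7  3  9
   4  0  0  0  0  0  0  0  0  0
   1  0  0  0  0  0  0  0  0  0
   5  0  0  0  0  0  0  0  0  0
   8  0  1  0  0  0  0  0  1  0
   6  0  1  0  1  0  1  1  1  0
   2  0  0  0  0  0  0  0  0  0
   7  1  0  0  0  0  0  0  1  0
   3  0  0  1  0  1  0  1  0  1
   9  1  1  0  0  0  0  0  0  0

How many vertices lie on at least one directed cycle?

4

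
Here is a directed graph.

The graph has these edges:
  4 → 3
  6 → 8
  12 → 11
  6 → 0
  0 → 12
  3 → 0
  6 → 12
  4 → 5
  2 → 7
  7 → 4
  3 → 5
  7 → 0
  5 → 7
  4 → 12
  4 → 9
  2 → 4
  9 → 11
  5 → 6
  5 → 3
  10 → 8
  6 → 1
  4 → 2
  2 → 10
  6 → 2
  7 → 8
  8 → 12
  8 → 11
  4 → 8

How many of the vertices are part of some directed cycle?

A vertex is on a directed cycle iff it belongs to a strongly connected component of size ≥ 2 (or has a self-loop).
The vertices on cycles are {2, 3, 4, 5, 6, 7} — 6 in total.

6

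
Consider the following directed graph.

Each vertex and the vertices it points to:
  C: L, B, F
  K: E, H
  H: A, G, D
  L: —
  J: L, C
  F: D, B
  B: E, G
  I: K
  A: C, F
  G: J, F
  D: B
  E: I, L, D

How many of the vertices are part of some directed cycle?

A vertex is on a directed cycle iff it belongs to a strongly connected component of size ≥ 2 (or has a self-loop).
The vertices on cycles are {A, B, C, D, E, F, G, H, I, J, K} — 11 in total.

11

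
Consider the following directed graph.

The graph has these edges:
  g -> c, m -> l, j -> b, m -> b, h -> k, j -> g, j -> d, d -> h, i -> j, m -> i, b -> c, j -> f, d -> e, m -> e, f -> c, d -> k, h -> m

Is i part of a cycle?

Yes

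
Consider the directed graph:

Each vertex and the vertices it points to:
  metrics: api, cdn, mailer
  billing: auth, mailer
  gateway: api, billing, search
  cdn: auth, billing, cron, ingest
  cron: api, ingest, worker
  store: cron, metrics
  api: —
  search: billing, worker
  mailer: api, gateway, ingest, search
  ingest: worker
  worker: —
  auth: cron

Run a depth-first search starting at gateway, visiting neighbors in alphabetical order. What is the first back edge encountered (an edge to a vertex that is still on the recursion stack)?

DFS from gateway (visiting neighbors in alphabetical order); mark gray on enter, black on exit:
gateway gray
  api gray
  api black
  billing gray
    auth gray
      cron gray
        cron→api: api black — skip
        ingest gray
          worker gray
          worker black
        ingest black
        cron→worker: worker black — skip
      cron black
    auth black
    mailer gray
      mailer→api: api black — skip
      mailer→gateway: gateway is gray → back edge
First back edge: mailer → gateway.

mailer→gateway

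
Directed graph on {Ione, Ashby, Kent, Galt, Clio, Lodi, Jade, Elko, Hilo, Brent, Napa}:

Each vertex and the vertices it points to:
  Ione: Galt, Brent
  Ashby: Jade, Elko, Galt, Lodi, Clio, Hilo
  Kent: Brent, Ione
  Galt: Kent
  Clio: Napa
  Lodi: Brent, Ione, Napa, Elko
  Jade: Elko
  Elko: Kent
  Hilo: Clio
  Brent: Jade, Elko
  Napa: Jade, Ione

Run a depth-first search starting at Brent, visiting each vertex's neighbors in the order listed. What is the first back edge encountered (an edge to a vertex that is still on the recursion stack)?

Kent->Brent

DFS from Brent (visiting each vertex's neighbors in the order listed); mark gray on enter, black on exit:
Brent gray
  Jade gray
    Elko gray
      Kent gray
        Kent→Brent: Brent is gray → back edge
First back edge: Kent → Brent.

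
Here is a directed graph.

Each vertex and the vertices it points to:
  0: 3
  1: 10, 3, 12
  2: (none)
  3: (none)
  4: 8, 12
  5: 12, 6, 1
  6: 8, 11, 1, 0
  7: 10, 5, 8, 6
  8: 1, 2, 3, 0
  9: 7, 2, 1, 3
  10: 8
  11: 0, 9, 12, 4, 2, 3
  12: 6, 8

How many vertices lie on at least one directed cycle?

A vertex is on a directed cycle iff it belongs to a strongly connected component of size ≥ 2 (or has a self-loop).
The vertices on cycles are {1, 4, 5, 6, 7, 8, 9, 10, 11, 12} — 10 in total.

10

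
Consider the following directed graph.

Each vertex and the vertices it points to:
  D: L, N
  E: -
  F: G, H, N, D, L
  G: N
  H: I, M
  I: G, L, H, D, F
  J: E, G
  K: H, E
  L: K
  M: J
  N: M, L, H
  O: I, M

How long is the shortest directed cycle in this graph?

For each vertex v, BFS finds the shortest path from v back to v.
The shortest such closed walk is I → H → I, length 2.

2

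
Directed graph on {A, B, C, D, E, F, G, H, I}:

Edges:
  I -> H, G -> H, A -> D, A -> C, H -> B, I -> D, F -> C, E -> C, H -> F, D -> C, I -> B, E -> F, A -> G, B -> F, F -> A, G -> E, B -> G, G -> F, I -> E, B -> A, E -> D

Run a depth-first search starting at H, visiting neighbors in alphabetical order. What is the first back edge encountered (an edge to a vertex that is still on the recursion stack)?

DFS from H (visiting neighbors in alphabetical order); mark gray on enter, black on exit:
H gray
  B gray
    A gray
      C gray
      C black
      D gray
        D→C: C black — skip
      D black
      G gray
        E gray
          E→C: C black — skip
          E→D: D black — skip
          F gray
            F→A: A is gray → back edge
First back edge: F → A.

F→A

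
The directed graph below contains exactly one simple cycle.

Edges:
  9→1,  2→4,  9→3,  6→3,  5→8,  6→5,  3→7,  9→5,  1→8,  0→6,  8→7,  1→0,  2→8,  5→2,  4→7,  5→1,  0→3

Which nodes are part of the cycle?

0, 1, 5, 6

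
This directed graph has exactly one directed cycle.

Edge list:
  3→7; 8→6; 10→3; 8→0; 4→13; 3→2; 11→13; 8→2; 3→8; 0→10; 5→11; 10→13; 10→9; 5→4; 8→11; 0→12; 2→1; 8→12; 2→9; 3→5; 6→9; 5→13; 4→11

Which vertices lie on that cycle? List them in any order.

0, 3, 8, 10

DFS with gray/black marking from 3:
3 gray
  5 gray
    13 gray
    13 black
    11 gray
      11→13: 13 black — skip
    11 black
    4 gray
      4→11: 11 black — skip
      4→13: 13 black — skip
    4 black
  5 black
  7 gray
  7 black
  8 gray
    12 gray
    12 black
    8→11: 11 black — skip
    2 gray
      9 gray
      9 black
      1 gray
      1 black
    2 black
    0 gray
      10 gray
        10→3: 3 is gray → back edge
Back edge closes the cycle 3 → 8 → 0 → 10 → 3; its vertices are {0, 3, 8, 10}.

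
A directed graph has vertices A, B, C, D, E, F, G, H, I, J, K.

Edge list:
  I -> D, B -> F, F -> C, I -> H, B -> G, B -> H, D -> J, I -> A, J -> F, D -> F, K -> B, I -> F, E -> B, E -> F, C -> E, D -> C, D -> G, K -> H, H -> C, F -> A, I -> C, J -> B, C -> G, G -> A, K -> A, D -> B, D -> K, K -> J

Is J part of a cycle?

No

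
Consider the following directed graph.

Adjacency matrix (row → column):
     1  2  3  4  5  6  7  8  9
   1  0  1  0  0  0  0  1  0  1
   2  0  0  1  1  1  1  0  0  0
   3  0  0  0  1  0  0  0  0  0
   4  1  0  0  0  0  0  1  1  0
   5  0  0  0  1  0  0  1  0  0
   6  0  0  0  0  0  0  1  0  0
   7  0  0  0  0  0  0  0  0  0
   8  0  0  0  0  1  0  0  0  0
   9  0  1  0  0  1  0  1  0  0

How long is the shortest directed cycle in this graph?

For each vertex v, BFS finds the shortest path from v back to v.
The shortest such closed walk is 1 → 2 → 4 → 1, length 3.

3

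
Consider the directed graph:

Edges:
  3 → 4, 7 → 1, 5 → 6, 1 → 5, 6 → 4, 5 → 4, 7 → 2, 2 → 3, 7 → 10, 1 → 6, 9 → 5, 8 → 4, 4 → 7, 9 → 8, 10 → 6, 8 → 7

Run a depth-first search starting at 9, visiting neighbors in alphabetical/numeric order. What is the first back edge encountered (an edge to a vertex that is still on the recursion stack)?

DFS from 9 (visiting neighbors in alphabetical/numeric order); mark gray on enter, black on exit:
9 gray
  5 gray
    4 gray
      7 gray
        1 gray
          1→5: 5 is gray → back edge
First back edge: 1 → 5.

1->5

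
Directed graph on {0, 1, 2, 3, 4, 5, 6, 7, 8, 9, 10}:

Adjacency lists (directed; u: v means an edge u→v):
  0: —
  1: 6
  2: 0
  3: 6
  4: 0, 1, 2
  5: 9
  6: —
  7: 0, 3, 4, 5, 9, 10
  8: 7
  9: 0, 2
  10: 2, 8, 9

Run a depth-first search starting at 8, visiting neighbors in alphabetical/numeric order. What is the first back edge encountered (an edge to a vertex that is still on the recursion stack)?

10->8

DFS from 8 (visiting neighbors in alphabetical/numeric order); mark gray on enter, black on exit:
8 gray
  7 gray
    0 gray
    0 black
    3 gray
      6 gray
      6 black
    3 black
    4 gray
      4→0: 0 black — skip
      1 gray
        1→6: 6 black — skip
      1 black
      2 gray
        2→0: 0 black — skip
      2 black
    4 black
    5 gray
      9 gray
        9→0: 0 black — skip
        9→2: 2 black — skip
      9 black
    5 black
    7→9: 9 black — skip
    10 gray
      10→2: 2 black — skip
      10→8: 8 is gray → back edge
First back edge: 10 → 8.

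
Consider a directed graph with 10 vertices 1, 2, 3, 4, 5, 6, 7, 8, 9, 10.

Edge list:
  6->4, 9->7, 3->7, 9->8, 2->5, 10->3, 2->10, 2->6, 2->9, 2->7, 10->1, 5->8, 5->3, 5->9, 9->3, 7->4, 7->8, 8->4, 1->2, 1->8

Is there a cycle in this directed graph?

Yes

DFS with white/gray/black marking, starting from 4:
4 gray
4 black
1 gray
  2 gray
    9 gray
      3 gray
        7 gray
          8 gray
            8→4: 4 black — skip
          8 black
          7→4: 4 black — skip
        7 black
      3 black
      9→8: 8 black — skip
      9→7: 7 black — skip
    9 black
    5 gray
      5→3: 3 black — skip
      5→9: 9 black — skip
      5→8: 8 black — skip
    5 black
    6 gray
      6→4: 4 black — skip
    6 black
    10 gray
      10→1: 1 is gray → back edge
Back edge found, so a cycle exists: 1 → 2 → 10 → 1.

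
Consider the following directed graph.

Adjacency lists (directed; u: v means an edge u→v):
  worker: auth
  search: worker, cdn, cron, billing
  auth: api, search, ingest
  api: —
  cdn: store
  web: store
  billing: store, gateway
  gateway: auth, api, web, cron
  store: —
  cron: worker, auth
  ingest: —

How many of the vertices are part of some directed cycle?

A vertex is on a directed cycle iff it belongs to a strongly connected component of size ≥ 2 (or has a self-loop).
The vertices on cycles are {auth, cron, search, worker, billing, gateway} — 6 in total.

6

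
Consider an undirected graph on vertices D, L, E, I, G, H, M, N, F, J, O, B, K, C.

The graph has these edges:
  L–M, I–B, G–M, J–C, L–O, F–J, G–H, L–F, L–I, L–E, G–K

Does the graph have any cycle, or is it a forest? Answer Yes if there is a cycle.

No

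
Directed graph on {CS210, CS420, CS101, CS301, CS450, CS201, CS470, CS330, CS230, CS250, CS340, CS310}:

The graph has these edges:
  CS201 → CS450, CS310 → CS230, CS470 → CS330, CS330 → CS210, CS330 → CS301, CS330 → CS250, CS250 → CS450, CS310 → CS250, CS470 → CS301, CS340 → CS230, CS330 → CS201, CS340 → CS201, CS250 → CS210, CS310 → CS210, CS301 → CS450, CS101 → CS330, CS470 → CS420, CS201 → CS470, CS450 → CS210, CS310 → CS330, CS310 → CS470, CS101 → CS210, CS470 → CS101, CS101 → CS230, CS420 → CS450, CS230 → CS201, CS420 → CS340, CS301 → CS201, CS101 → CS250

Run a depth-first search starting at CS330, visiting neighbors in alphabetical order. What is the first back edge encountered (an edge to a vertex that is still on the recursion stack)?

DFS from CS330 (visiting neighbors in alphabetical order); mark gray on enter, black on exit:
CS330 gray
  CS201 gray
    CS450 gray
      CS210 gray
      CS210 black
    CS450 black
    CS470 gray
      CS101 gray
        CS101→CS210: CS210 black — skip
        CS230 gray
          CS230→CS201: CS201 is gray → back edge
First back edge: CS230 → CS201.

CS230→CS201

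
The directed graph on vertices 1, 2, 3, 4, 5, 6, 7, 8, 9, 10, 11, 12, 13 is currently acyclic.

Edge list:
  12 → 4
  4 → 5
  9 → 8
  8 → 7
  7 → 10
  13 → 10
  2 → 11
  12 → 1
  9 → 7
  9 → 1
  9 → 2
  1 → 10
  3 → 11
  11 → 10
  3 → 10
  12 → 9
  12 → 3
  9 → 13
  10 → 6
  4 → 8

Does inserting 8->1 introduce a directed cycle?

No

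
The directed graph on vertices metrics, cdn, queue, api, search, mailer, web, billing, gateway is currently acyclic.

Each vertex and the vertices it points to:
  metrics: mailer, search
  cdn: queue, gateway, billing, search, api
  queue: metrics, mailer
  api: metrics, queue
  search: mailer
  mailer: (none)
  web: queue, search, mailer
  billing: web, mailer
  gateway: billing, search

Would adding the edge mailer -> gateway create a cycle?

Yes

Adding mailer→gateway creates a cycle iff gateway can already reach mailer.
Path from gateway: gateway → search → mailer.
So gateway → … → mailer → gateway is a cycle.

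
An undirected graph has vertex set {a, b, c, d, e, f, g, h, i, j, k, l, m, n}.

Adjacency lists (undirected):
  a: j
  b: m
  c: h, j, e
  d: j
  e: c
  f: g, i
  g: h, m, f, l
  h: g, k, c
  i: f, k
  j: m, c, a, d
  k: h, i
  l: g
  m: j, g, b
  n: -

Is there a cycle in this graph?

DFS, tracking each vertex's parent; an edge to a visited non-parent vertex closes a cycle.
Start from e:
visit e (parent –)
  visit c (parent e)
    visit h (parent c)
      visit g (parent h)
        g–h: parent, skip
        visit m (parent g)
          visit j (parent m)
            j–m: parent, skip
            j–c: c visited and ≠ parent → cycle
Cycle: c – h – g – m – j – c.

Yes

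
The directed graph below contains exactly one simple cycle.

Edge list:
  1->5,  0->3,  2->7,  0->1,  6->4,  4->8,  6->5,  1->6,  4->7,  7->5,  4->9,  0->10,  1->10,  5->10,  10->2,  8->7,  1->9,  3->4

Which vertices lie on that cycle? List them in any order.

2, 5, 7, 10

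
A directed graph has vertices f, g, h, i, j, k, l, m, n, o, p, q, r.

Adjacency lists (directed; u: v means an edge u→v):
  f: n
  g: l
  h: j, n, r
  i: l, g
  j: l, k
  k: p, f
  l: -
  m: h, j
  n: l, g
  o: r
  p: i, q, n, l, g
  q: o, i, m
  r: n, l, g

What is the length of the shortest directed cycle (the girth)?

5

For each vertex v, BFS finds the shortest path from v back to v.
The shortest such closed walk is k → p → q → m → j → k, length 5.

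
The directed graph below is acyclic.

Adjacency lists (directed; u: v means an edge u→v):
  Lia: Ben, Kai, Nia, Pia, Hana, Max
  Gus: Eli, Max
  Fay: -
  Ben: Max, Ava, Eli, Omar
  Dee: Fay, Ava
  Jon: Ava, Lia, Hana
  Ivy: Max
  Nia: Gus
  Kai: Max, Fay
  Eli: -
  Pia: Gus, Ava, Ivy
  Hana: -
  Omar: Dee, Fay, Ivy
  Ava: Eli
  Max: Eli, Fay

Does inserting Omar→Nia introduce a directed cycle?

Adding Omar→Nia creates a cycle iff Nia can already reach Omar.
Explore from Nia: no path reaches Omar. The graph stays acyclic.

No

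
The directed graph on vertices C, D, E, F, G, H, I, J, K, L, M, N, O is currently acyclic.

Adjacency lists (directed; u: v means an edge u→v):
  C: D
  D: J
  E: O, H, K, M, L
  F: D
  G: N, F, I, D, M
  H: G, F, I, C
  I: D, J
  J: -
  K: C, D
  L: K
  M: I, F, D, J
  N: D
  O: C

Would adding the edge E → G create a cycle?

Adding E→G creates a cycle iff G can already reach E.
Explore from G: no path reaches E. The graph stays acyclic.

No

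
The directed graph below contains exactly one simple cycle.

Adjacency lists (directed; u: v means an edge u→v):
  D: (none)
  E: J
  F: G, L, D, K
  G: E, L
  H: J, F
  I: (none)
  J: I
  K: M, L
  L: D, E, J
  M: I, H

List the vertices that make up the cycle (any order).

DFS with gray/black marking from F:
F gray
  G gray
    E gray
      J gray
        I gray
        I black
      J black
    E black
    L gray
      D gray
      D black
      L→E: E black — skip
      L→J: J black — skip
    L black
  G black
  F→L: L black — skip
  F→D: D black — skip
  K gray
    M gray
      M→I: I black — skip
      H gray
        H→J: J black — skip
        H→F: F is gray → back edge
Back edge closes the cycle F → K → M → H → F; its vertices are {F, H, K, M}.

F, H, K, M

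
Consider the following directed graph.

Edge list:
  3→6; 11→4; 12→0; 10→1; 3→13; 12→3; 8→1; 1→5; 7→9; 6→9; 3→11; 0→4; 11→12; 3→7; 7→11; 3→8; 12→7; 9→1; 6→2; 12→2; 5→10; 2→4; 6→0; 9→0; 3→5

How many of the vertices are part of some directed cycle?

A vertex is on a directed cycle iff it belongs to a strongly connected component of size ≥ 2 (or has a self-loop).
The vertices on cycles are {1, 3, 5, 7, 10, 11, 12} — 7 in total.

7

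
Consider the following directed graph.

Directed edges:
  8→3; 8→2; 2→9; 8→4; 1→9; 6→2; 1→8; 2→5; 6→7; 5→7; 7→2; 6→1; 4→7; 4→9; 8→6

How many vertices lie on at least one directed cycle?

6

A vertex is on a directed cycle iff it belongs to a strongly connected component of size ≥ 2 (or has a self-loop).
The vertices on cycles are {1, 2, 5, 6, 7, 8} — 6 in total.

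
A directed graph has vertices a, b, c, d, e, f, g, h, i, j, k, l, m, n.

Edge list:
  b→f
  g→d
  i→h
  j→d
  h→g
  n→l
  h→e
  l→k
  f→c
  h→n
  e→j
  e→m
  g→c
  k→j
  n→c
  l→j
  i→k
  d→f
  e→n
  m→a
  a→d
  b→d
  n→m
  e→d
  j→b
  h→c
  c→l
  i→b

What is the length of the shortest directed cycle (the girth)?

For each vertex v, BFS finds the shortest path from v back to v.
The shortest such closed walk is l → j → b → f → c → l, length 5.

5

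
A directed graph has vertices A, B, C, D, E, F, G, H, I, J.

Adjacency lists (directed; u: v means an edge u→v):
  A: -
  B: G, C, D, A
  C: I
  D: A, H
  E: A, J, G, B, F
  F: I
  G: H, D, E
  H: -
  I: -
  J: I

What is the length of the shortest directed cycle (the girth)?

2

For each vertex v, BFS finds the shortest path from v back to v.
The shortest such closed walk is E → G → E, length 2.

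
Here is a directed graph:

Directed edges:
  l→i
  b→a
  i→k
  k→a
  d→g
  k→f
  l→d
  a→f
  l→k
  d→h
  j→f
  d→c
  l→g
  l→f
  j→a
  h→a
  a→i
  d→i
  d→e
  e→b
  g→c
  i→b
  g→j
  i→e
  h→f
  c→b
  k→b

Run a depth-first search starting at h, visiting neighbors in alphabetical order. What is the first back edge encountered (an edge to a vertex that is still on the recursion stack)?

DFS from h (visiting neighbors in alphabetical order); mark gray on enter, black on exit:
h gray
  a gray
    f gray
    f black
    i gray
      b gray
        b→a: a is gray → back edge
First back edge: b → a.

b→a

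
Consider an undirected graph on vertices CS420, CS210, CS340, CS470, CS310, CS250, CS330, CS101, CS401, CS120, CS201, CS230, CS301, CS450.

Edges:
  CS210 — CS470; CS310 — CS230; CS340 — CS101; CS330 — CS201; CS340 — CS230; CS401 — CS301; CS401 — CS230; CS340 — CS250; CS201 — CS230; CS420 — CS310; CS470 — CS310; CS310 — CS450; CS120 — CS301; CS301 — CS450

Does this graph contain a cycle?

Yes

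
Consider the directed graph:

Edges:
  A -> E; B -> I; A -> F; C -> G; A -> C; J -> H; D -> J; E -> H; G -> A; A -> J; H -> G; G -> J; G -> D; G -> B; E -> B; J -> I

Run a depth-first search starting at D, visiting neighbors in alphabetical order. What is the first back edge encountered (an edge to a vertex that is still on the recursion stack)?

C→G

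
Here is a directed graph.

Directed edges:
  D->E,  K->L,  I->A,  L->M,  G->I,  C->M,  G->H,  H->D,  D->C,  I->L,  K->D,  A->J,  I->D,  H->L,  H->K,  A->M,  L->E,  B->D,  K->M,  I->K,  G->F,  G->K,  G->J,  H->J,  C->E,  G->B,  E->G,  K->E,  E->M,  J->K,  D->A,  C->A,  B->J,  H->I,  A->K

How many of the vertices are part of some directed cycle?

11

A vertex is on a directed cycle iff it belongs to a strongly connected component of size ≥ 2 (or has a self-loop).
The vertices on cycles are {A, B, C, D, E, G, H, I, J, K, L} — 11 in total.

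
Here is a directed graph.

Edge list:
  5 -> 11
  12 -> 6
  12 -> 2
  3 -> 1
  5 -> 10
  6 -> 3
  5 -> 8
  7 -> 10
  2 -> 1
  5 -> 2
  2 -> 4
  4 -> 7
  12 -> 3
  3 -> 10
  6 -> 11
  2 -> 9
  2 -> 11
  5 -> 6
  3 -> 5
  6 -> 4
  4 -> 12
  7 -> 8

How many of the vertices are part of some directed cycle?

6

A vertex is on a directed cycle iff it belongs to a strongly connected component of size ≥ 2 (or has a self-loop).
The vertices on cycles are {2, 3, 4, 5, 6, 12} — 6 in total.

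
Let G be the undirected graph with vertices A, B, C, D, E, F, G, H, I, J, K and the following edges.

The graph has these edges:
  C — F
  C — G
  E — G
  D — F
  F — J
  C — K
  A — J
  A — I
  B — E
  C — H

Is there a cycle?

DFS, tracking each vertex's parent; an edge to a visited non-parent vertex closes a cycle.
Start from J:
visit J (parent –)
  visit A (parent J)
    A–J: parent, skip
    visit I (parent A)
      I–A: parent, skip
  visit F (parent J)
    F–J: parent, skip
    visit C (parent F)
      visit G (parent C)
        G–C: parent, skip
        visit E (parent G)
          visit B (parent E)
            B–E: parent, skip
          E–G: parent, skip
      visit K (parent C)
        K–C: parent, skip
      C–F: parent, skip
      visit H (parent C)
        H–C: parent, skip
    visit D (parent F)
      D–F: parent, skip
No non-parent visited neighbor found — the graph is a forest.

No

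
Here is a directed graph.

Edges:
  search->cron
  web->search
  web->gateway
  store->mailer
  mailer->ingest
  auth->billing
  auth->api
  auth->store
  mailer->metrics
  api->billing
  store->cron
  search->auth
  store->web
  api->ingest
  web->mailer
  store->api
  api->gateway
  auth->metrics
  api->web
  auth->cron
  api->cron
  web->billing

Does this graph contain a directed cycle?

Yes

DFS with white/gray/black marking, starting from cron:
cron gray
cron black
auth gray
  api gray
    ingest gray
    ingest black
    web gray
      gateway gray
      gateway black
      mailer gray
        mailer→ingest: ingest black — skip
        metrics gray
        metrics black
      mailer black
      search gray
        search→auth: auth is gray → back edge
Back edge found, so a cycle exists: auth → api → web → search → auth.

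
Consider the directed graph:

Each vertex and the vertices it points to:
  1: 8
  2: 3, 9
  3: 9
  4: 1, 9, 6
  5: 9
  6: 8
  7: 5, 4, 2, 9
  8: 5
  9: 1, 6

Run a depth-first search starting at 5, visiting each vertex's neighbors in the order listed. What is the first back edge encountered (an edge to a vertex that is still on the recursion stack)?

8→5

DFS from 5 (visiting each vertex's neighbors in the order listed); mark gray on enter, black on exit:
5 gray
  9 gray
    1 gray
      8 gray
        8→5: 5 is gray → back edge
First back edge: 8 → 5.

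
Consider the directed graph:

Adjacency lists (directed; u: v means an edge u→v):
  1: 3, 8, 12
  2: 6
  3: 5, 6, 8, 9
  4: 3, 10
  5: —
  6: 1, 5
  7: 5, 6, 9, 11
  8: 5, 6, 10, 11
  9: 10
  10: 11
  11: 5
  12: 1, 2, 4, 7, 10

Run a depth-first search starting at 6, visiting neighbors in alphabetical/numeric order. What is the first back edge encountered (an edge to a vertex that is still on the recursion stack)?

3->6

DFS from 6 (visiting neighbors in alphabetical/numeric order); mark gray on enter, black on exit:
6 gray
  1 gray
    3 gray
      5 gray
      5 black
      3→6: 6 is gray → back edge
First back edge: 3 → 6.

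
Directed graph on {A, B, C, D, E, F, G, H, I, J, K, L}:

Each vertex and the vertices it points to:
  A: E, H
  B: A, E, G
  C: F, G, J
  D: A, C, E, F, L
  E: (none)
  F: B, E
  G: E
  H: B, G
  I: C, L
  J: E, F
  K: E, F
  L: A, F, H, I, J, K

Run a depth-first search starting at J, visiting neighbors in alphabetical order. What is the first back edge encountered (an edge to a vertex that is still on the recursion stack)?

DFS from J (visiting neighbors in alphabetical order); mark gray on enter, black on exit:
J gray
  E gray
  E black
  F gray
    B gray
      A gray
        A→E: E black — skip
        H gray
          H→B: B is gray → back edge
First back edge: H → B.

H→B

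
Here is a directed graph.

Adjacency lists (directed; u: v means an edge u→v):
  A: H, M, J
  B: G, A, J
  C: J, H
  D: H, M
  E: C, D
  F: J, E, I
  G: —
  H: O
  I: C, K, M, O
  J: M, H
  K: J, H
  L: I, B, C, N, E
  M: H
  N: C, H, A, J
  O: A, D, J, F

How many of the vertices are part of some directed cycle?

11

A vertex is on a directed cycle iff it belongs to a strongly connected component of size ≥ 2 (or has a self-loop).
The vertices on cycles are {A, C, D, E, F, H, I, J, K, M, O} — 11 in total.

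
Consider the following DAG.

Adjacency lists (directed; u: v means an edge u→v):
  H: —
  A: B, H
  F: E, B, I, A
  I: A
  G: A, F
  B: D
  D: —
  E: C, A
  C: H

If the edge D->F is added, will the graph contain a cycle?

Adding D→F creates a cycle iff F can already reach D.
Path from F: F → B → D.
So F → … → D → F is a cycle.

Yes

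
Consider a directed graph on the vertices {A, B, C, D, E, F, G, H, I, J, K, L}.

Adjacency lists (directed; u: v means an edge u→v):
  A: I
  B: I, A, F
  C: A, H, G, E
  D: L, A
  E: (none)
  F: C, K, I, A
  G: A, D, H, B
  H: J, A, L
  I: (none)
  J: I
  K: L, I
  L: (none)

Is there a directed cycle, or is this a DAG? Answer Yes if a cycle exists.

Yes

DFS with white/gray/black marking, starting from F:
F gray
  C gray
    A gray
      I gray
      I black
    A black
    H gray
      J gray
        J→I: I black — skip
      J black
      H→A: A black — skip
      L gray
      L black
    H black
    G gray
      G→A: A black — skip
      D gray
        D→L: L black — skip
        D→A: A black — skip
      D black
      G→H: H black — skip
      B gray
        B→I: I black — skip
        B→A: A black — skip
        B→F: F is gray → back edge
Back edge found, so a cycle exists: F → C → G → B → F.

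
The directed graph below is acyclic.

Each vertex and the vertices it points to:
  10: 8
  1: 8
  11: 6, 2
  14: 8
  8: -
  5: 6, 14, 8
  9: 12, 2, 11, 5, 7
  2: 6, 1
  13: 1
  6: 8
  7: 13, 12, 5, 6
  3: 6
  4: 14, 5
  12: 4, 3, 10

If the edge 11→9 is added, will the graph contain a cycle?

Yes

Adding 11→9 creates a cycle iff 9 can already reach 11.
Path from 9: 9 → 11.
So 9 → … → 11 → 9 is a cycle.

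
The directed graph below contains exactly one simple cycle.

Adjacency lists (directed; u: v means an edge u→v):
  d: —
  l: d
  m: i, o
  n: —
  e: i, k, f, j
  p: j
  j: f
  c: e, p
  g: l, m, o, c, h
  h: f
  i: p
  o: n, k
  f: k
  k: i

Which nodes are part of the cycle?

f, i, j, k, p

DFS with gray/black marking from j:
j gray
  f gray
    k gray
      i gray
        p gray
          p→j: j is gray → back edge
Back edge closes the cycle j → f → k → i → p → j; its vertices are {f, i, j, k, p}.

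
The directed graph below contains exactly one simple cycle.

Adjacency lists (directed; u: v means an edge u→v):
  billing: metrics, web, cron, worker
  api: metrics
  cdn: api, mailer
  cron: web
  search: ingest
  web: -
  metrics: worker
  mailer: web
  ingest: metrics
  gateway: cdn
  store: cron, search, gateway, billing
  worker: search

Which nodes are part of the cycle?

DFS with gray/black marking from search:
search gray
  ingest gray
    metrics gray
      worker gray
        worker→search: search is gray → back edge
Back edge closes the cycle search → ingest → metrics → worker → search; its vertices are {ingest, search, worker, metrics}.

ingest, search, worker, metrics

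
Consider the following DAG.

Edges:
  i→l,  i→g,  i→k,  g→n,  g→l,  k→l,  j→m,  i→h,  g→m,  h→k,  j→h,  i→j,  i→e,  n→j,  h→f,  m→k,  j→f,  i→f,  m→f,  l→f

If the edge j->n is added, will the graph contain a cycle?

Yes

Adding j→n creates a cycle iff n can already reach j.
Path from n: n → j.
So n → … → j → n is a cycle.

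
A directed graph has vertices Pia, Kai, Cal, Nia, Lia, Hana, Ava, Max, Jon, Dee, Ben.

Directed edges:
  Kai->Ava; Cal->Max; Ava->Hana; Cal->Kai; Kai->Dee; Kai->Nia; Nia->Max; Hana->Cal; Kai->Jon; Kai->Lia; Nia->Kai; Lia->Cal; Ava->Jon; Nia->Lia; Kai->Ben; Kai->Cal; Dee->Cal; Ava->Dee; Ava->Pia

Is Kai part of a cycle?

Kai is on a cycle iff Kai can reach itself via ≥1 edge.
Kai → Nia → Kai — yes.

Yes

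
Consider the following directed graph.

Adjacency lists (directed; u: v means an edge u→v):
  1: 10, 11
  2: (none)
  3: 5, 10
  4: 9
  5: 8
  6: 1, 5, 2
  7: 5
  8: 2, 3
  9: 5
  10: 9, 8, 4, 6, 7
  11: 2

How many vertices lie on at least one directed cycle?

9

A vertex is on a directed cycle iff it belongs to a strongly connected component of size ≥ 2 (or has a self-loop).
The vertices on cycles are {1, 3, 4, 5, 6, 7, 8, 9, 10} — 9 in total.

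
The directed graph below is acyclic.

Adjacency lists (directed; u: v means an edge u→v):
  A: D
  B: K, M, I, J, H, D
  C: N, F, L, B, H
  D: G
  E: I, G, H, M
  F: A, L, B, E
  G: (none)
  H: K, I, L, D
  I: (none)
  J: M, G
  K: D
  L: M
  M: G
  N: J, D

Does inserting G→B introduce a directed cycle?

Yes

Adding G→B creates a cycle iff B can already reach G.
Path from B: B → M → G.
So B → … → G → B is a cycle.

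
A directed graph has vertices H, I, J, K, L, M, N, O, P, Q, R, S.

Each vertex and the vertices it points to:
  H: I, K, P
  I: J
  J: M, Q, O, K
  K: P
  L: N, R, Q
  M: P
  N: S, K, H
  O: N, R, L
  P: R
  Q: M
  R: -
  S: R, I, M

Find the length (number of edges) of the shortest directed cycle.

5

For each vertex v, BFS finds the shortest path from v back to v.
The shortest such closed walk is J → O → N → H → I → J, length 5.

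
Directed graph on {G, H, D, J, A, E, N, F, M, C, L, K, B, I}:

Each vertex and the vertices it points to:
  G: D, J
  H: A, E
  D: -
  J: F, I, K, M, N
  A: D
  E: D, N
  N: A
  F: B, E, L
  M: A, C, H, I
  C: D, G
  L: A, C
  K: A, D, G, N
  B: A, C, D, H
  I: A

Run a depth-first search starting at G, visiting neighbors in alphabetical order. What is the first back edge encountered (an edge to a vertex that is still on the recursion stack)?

DFS from G (visiting neighbors in alphabetical order); mark gray on enter, black on exit:
G gray
  D gray
  D black
  J gray
    F gray
      B gray
        A gray
          A→D: D black — skip
        A black
        C gray
          C→D: D black — skip
          C→G: G is gray → back edge
First back edge: C → G.

C->G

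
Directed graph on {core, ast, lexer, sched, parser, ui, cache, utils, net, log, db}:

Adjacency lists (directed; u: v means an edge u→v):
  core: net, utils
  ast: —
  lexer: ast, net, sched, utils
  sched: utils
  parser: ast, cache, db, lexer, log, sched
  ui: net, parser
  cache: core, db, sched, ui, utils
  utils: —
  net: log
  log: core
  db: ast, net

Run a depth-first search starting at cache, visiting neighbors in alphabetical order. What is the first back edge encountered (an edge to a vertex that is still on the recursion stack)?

DFS from cache (visiting neighbors in alphabetical order); mark gray on enter, black on exit:
cache gray
  core gray
    net gray
      log gray
        log→core: core is gray → back edge
First back edge: log → core.

log->core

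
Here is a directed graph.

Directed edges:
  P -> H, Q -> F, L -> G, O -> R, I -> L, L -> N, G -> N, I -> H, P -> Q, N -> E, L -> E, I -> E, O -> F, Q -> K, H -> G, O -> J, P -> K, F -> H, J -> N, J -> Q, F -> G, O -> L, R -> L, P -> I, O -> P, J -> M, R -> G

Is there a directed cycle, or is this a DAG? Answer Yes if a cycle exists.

DFS with white/gray/black marking, starting from O:
O gray
  J gray
    Q gray
      F gray
        H gray
          G gray
            N gray
              E gray
              E black
            N black
          G black
        H black
        F→G: G black — skip
      F black
      K gray
      K black
    Q black
    M gray
    M black
    J→N: N black — skip
  J black
  O→F: F black — skip
  P gray
    I gray
      L gray
        L→E: E black — skip
        L→N: N black — skip
        L→G: G black — skip
      L black
      I→E: E black — skip
      I→H: H black — skip
    I black
    P→Q: Q black — skip
    P→H: H black — skip
    P→K: K black — skip
  P black
  R gray
    R→G: G black — skip
    R→L: L black — skip
  R black
  O→L: L black — skip
O black
Every edge goes to a white or black vertex — no back edge, so the graph is acyclic.

No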